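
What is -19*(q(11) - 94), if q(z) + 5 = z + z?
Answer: 1463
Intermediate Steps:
q(z) = -5 + 2*z (q(z) = -5 + (z + z) = -5 + 2*z)
-19*(q(11) - 94) = -19*((-5 + 2*11) - 94) = -19*((-5 + 22) - 94) = -19*(17 - 94) = -19*(-77) = 1463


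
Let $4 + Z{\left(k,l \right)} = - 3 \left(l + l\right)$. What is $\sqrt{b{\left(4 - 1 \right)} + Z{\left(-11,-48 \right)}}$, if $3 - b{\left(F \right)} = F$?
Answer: $2 \sqrt{71} \approx 16.852$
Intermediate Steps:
$Z{\left(k,l \right)} = -4 - 6 l$ ($Z{\left(k,l \right)} = -4 - 3 \left(l + l\right) = -4 - 3 \cdot 2 l = -4 - 6 l$)
$b{\left(F \right)} = 3 - F$
$\sqrt{b{\left(4 - 1 \right)} + Z{\left(-11,-48 \right)}} = \sqrt{\left(3 - \left(4 - 1\right)\right) - -284} = \sqrt{\left(3 - 3\right) + \left(-4 + 288\right)} = \sqrt{\left(3 - 3\right) + 284} = \sqrt{0 + 284} = \sqrt{284} = 2 \sqrt{71}$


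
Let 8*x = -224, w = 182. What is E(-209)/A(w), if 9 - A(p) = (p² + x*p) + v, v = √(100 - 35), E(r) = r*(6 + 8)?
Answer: 40991797/392532148 - 1463*√65/392532148 ≈ 0.10440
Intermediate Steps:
E(r) = 14*r (E(r) = r*14 = 14*r)
v = √65 ≈ 8.0623
x = -28 (x = (⅛)*(-224) = -28)
A(p) = 9 - √65 - p² + 28*p (A(p) = 9 - ((p² - 28*p) + √65) = 9 - (√65 + p² - 28*p) = 9 + (-√65 - p² + 28*p) = 9 - √65 - p² + 28*p)
E(-209)/A(w) = (14*(-209))/(9 - √65 - 1*182² + 28*182) = -2926/(9 - √65 - 1*33124 + 5096) = -2926/(9 - √65 - 33124 + 5096) = -2926/(-28019 - √65)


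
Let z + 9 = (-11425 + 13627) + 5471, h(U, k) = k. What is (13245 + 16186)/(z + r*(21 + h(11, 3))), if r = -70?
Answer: 29431/5984 ≈ 4.9183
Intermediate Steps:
z = 7664 (z = -9 + ((-11425 + 13627) + 5471) = -9 + (2202 + 5471) = -9 + 7673 = 7664)
(13245 + 16186)/(z + r*(21 + h(11, 3))) = (13245 + 16186)/(7664 - 70*(21 + 3)) = 29431/(7664 - 70*24) = 29431/(7664 - 1680) = 29431/5984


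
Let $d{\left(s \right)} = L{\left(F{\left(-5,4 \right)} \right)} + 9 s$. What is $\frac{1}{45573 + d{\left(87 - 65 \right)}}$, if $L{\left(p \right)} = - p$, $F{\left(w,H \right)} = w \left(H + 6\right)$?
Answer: $\frac{1}{45821} \approx 2.1824 \cdot 10^{-5}$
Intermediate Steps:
$F{\left(w,H \right)} = w \left(6 + H\right)$
$d{\left(s \right)} = 50 + 9 s$ ($d{\left(s \right)} = - \left(-5\right) \left(6 + 4\right) + 9 s = - \left(-5\right) 10 + 9 s = \left(-1\right) \left(-50\right) + 9 s = 50 + 9 s$)
$\frac{1}{45573 + d{\left(87 - 65 \right)}} = \frac{1}{45573 + \left(50 + 9 \left(87 - 65\right)\right)} = \frac{1}{45573 + \left(50 + 9 \cdot 22\right)} = \frac{1}{45573 + \left(50 + 198\right)} = \frac{1}{45573 + 248} = \frac{1}{45821}$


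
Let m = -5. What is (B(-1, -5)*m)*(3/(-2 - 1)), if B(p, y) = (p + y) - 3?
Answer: -45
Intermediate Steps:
B(p, y) = -3 + p + y
(B(-1, -5)*m)*(3/(-2 - 1)) = ((-3 - 1 - 5)*(-5))*(3/(-2 - 1)) = (-9*(-5))*(3/(-3)) = 45*(3*(-⅓)) = 45*(-1) = -45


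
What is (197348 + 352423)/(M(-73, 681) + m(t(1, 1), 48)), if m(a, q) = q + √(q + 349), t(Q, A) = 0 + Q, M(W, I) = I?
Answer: 400783059/531044 - 549771*√397/531044 ≈ 734.08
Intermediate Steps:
t(Q, A) = Q
m(a, q) = q + √(349 + q)
(197348 + 352423)/(M(-73, 681) + m(t(1, 1), 48)) = (197348 + 352423)/(681 + (48 + √(349 + 48))) = 549771/(681 + (48 + √397)) = 549771/(729 + √397)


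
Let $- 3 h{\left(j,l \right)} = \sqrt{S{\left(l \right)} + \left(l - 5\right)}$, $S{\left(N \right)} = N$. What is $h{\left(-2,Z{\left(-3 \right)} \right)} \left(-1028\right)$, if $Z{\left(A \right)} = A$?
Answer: $\frac{1028 i \sqrt{11}}{3} \approx 1136.5 i$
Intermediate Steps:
$h{\left(j,l \right)} = - \frac{\sqrt{-5 + 2 l}}{3}$ ($h{\left(j,l \right)} = - \frac{\sqrt{l + \left(l - 5\right)}}{3} = - \frac{\sqrt{l + \left(-5 + l\right)}}{3} = - \frac{\sqrt{-5 + 2 l}}{3}$)
$h{\left(-2,Z{\left(-3 \right)} \right)} \left(-1028\right) = - \frac{\sqrt{-5 + 2 \left(-3\right)}}{3} \left(-1028\right) = - \frac{\sqrt{-5 - 6}}{3} \left(-1028\right) = - \frac{\sqrt{-11}}{3} \left(-1028\right) = - \frac{i \sqrt{11}}{3} \left(-1028\right) = \frac{1028 i \sqrt{11}}{3}$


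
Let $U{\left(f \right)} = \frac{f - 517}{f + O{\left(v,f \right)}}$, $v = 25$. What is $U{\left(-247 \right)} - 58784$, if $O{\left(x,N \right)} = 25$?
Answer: $- \frac{6524642}{111} \approx -58781.0$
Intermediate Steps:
$U{\left(f \right)} = \frac{-517 + f}{25 + f}$ ($U{\left(f \right)} = \frac{f - 517}{f + 25} = \frac{-517 + f}{25 + f}$)
$U{\left(-247 \right)} - 58784 = \frac{-517 - 247}{25 - 247} - 58784 = \frac{1}{-222} \left(-764\right) - 58784 = \left(- \frac{1}{222}\right) \left(-764\right) - 58784 = \frac{382}{111} - 58784 = - \frac{6524642}{111}$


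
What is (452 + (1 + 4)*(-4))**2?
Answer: 186624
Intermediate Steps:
(452 + (1 + 4)*(-4))**2 = (452 + 5*(-4))**2 = (452 - 20)**2 = 432**2 = 186624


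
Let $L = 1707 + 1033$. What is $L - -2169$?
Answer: $4909$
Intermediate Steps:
$L = 2740$
$L - -2169 = 2740 - -2169 = 2740 + 2169 = 4909$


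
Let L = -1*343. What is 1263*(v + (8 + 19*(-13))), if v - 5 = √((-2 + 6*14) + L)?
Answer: -295542 + 3789*I*√29 ≈ -2.9554e+5 + 20404.0*I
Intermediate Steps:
L = -343
v = 5 + 3*I*√29 (v = 5 + √((-2 + 6*14) - 343) = 5 + √((-2 + 84) - 343) = 5 + √(82 - 343) = 5 + √(-261) = 5 + 3*I*√29 ≈ 5.0 + 16.155*I)
1263*(v + (8 + 19*(-13))) = 1263*((5 + 3*I*√29) + (8 + 19*(-13))) = 1263*((5 + 3*I*√29) + (8 - 247)) = 1263*((5 + 3*I*√29) - 239) = 1263*(-234 + 3*I*√29) = -295542 + 3789*I*√29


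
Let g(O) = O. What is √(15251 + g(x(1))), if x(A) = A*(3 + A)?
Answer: 3*√1695 ≈ 123.51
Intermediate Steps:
√(15251 + g(x(1))) = √(15251 + 1*(3 + 1)) = √(15251 + 1*4) = √(15251 + 4) = √15255 = 3*√1695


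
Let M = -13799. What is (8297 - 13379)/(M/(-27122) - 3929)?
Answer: 137834004/106548539 ≈ 1.2936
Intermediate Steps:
(8297 - 13379)/(M/(-27122) - 3929) = (8297 - 13379)/(-13799/(-27122) - 3929) = -5082/(-13799*(-1/27122) - 3929) = -5082/(13799/27122 - 3929) = -5082/(-106548539/27122) = -5082*(-27122/106548539) = 137834004/106548539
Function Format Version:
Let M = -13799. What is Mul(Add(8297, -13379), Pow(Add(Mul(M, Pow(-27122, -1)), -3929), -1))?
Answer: Rational(137834004, 106548539) ≈ 1.2936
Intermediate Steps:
Mul(Add(8297, -13379), Pow(Add(Mul(M, Pow(-27122, -1)), -3929), -1)) = Mul(Add(8297, -13379), Pow(Add(Mul(-13799, Pow(-27122, -1)), -3929), -1)) = Mul(-5082, Pow(Add(Mul(-13799, Rational(-1, 27122)), -3929), -1)) = Mul(-5082, Pow(Add(Rational(13799, 27122), -3929), -1)) = Mul(-5082, Pow(Rational(-106548539, 27122), -1)) = Mul(-5082, Rational(-27122, 106548539)) = Rational(137834004, 106548539)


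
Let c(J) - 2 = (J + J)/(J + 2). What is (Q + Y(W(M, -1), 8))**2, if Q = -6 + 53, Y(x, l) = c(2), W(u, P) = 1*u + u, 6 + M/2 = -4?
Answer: 2500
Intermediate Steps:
M = -20 (M = -12 + 2*(-4) = -12 - 8 = -20)
c(J) = 2 + 2*J/(2 + J) (c(J) = 2 + (J + J)/(J + 2) = 2 + (2*J)/(2 + J) = 2 + 2*J/(2 + J))
W(u, P) = 2*u (W(u, P) = u + u = 2*u)
Y(x, l) = 3 (Y(x, l) = 4*(1 + 2)/(2 + 2) = 4*3/4 = 4*(1/4)*3 = 3)
Q = 47
(Q + Y(W(M, -1), 8))**2 = (47 + 3)**2 = 50**2 = 2500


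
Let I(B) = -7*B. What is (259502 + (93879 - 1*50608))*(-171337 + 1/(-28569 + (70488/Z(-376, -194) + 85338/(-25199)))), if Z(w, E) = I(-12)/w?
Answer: -3148631439003408205448/60695085159 ≈ -5.1876e+10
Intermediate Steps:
Z(w, E) = 84/w (Z(w, E) = (-7*(-12))/w = 84/w)
(259502 + (93879 - 1*50608))*(-171337 + 1/(-28569 + (70488/Z(-376, -194) + 85338/(-25199)))) = (259502 + (93879 - 1*50608))*(-171337 + 1/(-28569 + (70488/((84/(-376))) + 85338/(-25199)))) = (259502 + (93879 - 50608))*(-171337 + 1/(-28569 + (70488/((84*(-1/376))) + 85338*(-1/25199)))) = (259502 + 43271)*(-171337 + 1/(-28569 + (70488/(-21/94) - 85338/25199))) = 302773*(-171337 + 1/(-28569 + (70488*(-94/21) - 85338/25199))) = 302773*(-171337 + 1/(-28569 + (-2208624/7 - 85338/25199))) = 302773*(-171337 + 1/(-28569 - 55655713542/176393)) = 302773*(-171337 + 1/(-60695085159/176393)) = 302773*(-171337 - 176393/60695085159) = 302773*(-10399313806063976/60695085159) = -3148631439003408205448/60695085159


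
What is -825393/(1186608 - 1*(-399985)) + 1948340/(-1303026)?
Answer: -2083365572419/1033685965209 ≈ -2.0155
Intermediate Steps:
-825393/(1186608 - 1*(-399985)) + 1948340/(-1303026) = -825393/(1186608 + 399985) + 1948340*(-1/1303026) = -825393/1586593 - 974170/651513 = -2083365572419/1033685965209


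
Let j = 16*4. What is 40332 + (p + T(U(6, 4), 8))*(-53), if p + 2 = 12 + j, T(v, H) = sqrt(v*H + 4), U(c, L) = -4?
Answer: 36410 - 106*I*sqrt(7) ≈ 36410.0 - 280.45*I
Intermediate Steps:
T(v, H) = sqrt(4 + H*v) (T(v, H) = sqrt(H*v + 4) = sqrt(4 + H*v))
j = 64
p = 74 (p = -2 + (12 + 64) = -2 + 76 = 74)
40332 + (p + T(U(6, 4), 8))*(-53) = 40332 + (74 + sqrt(4 + 8*(-4)))*(-53) = 40332 + (74 + sqrt(4 - 32))*(-53) = 40332 + (74 + sqrt(-28))*(-53) = 40332 + (74 + 2*I*sqrt(7))*(-53) = 40332 + (-3922 - 106*I*sqrt(7)) = 36410 - 106*I*sqrt(7)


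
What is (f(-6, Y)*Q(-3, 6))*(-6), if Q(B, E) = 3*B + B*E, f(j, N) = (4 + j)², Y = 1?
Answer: 648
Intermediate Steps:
(f(-6, Y)*Q(-3, 6))*(-6) = ((4 - 6)²*(-3*(3 + 6)))*(-6) = ((-2)²*(-3*9))*(-6) = (4*(-27))*(-6) = -108*(-6) = 648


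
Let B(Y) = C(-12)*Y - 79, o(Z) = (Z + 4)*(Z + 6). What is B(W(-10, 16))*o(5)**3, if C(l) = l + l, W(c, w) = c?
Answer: 156218139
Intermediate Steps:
o(Z) = (4 + Z)*(6 + Z)
C(l) = 2*l
B(Y) = -79 - 24*Y (B(Y) = (2*(-12))*Y - 79 = -24*Y - 79 = -79 - 24*Y)
B(W(-10, 16))*o(5)**3 = (-79 - 24*(-10))*(24 + 5**2 + 10*5)**3 = (-79 + 240)*(24 + 25 + 50)**3 = 161*99**3 = 161*970299 = 156218139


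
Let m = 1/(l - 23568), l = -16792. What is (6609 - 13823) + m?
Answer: -291157041/40360 ≈ -7214.0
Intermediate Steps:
m = -1/40360 (m = 1/(-16792 - 23568) = 1/(-40360) = -1/40360 ≈ -2.4777e-5)
(6609 - 13823) + m = (6609 - 13823) - 1/40360 = -7214 - 1/40360 = -291157041/40360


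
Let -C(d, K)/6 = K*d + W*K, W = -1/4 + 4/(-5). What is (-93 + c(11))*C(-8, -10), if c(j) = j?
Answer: 44526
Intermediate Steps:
W = -21/20 (W = -1*¼ + 4*(-⅕) = -¼ - ⅘ = -21/20 ≈ -1.0500)
C(d, K) = 63*K/10 - 6*K*d (C(d, K) = -6*(K*d - 21*K/20) = -6*(-21*K/20 + K*d) = 63*K/10 - 6*K*d)
(-93 + c(11))*C(-8, -10) = (-93 + 11)*((3/10)*(-10)*(21 - 20*(-8))) = -123*(-10)*(21 + 160)/5 = -123*(-10)*181/5 = -82*(-543) = 44526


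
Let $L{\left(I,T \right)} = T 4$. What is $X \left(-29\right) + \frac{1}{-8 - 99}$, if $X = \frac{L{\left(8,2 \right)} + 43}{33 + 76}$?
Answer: $- \frac{158362}{11663} \approx -13.578$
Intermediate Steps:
$L{\left(I,T \right)} = 4 T$
$X = \frac{51}{109}$ ($X = \frac{4 \cdot 2 + 43}{33 + 76} = \frac{8 + 43}{109} = 51 \cdot \frac{1}{109} = \frac{51}{109} \approx 0.46789$)
$X \left(-29\right) + \frac{1}{-8 - 99} = \frac{51}{109} \left(-29\right) + \frac{1}{-8 - 99} = - \frac{1479}{109} + \frac{1}{-107} = - \frac{1479}{109} - \frac{1}{107} = - \frac{158362}{11663}$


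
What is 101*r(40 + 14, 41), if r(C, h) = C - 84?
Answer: -3030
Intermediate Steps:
r(C, h) = -84 + C
101*r(40 + 14, 41) = 101*(-84 + (40 + 14)) = 101*(-84 + 54) = 101*(-30) = -3030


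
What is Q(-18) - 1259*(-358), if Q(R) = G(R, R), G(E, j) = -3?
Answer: 450719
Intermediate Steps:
Q(R) = -3
Q(-18) - 1259*(-358) = -3 - 1259*(-358) = -3 + 450722 = 450719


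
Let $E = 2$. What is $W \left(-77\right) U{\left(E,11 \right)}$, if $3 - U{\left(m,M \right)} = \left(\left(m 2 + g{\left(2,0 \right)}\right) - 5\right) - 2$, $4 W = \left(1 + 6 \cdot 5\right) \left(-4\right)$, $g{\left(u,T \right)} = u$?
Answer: $9548$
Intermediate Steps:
$W = -31$ ($W = \frac{\left(1 + 6 \cdot 5\right) \left(-4\right)}{4} = \frac{\left(1 + 30\right) \left(-4\right)}{4} = \frac{31 \left(-4\right)}{4} = \frac{1}{4} \left(-124\right) = -31$)
$U{\left(m,M \right)} = 8 - 2 m$ ($U{\left(m,M \right)} = 3 - \left(\left(\left(m 2 + 2\right) - 5\right) - 2\right) = 3 - \left(\left(\left(2 m + 2\right) - 5\right) - 2\right) = 3 - \left(\left(\left(2 + 2 m\right) - 5\right) - 2\right) = 3 - \left(\left(-3 + 2 m\right) - 2\right) = 3 - \left(-5 + 2 m\right) = 8 - 2 m$)
$W \left(-77\right) U{\left(E,11 \right)} = \left(-31\right) \left(-77\right) \left(8 - 4\right) = 2387 \left(8 - 4\right) = 2387 \cdot 4 = 9548$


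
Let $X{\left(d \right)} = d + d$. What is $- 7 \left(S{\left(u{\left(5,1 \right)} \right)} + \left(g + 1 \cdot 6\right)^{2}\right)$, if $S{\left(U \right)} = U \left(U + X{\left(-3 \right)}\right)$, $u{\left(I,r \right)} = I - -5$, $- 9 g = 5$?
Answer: $- \frac{39487}{81} \approx -487.49$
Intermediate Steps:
$g = - \frac{5}{9}$ ($g = \left(- \frac{1}{9}\right) 5 = - \frac{5}{9} \approx -0.55556$)
$u{\left(I,r \right)} = 5 + I$ ($u{\left(I,r \right)} = I + 5 = 5 + I$)
$X{\left(d \right)} = 2 d$
$S{\left(U \right)} = U \left(-6 + U\right)$ ($S{\left(U \right)} = U \left(U + 2 \left(-3\right)\right) = U \left(U - 6\right) = U \left(-6 + U\right)$)
$- 7 \left(S{\left(u{\left(5,1 \right)} \right)} + \left(g + 1 \cdot 6\right)^{2}\right) = - 7 \left(\left(5 + 5\right) \left(-6 + \left(5 + 5\right)\right) + \left(- \frac{5}{9} + 1 \cdot 6\right)^{2}\right) = - 7 \left(10 \left(-6 + 10\right) + \left(- \frac{5}{9} + 6\right)^{2}\right) = - 7 \left(10 \cdot 4 + \left(\frac{49}{9}\right)^{2}\right) = - 7 \left(40 + \frac{2401}{81}\right) = \left(-7\right) \frac{5641}{81} = - \frac{39487}{81}$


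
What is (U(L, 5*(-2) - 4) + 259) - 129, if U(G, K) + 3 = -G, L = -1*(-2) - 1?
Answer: 126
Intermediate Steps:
L = 1 (L = 2 - 1 = 1)
U(G, K) = -3 - G
(U(L, 5*(-2) - 4) + 259) - 129 = ((-3 - 1*1) + 259) - 129 = ((-3 - 1) + 259) - 129 = (-4 + 259) - 129 = 255 - 129 = 126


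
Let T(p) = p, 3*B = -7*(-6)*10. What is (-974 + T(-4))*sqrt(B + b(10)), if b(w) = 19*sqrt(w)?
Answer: -978*sqrt(140 + 19*sqrt(10)) ≈ -13834.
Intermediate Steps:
B = 140 (B = (-7*(-6)*10)/3 = (42*10)/3 = (1/3)*420 = 140)
(-974 + T(-4))*sqrt(B + b(10)) = (-974 - 4)*sqrt(140 + 19*sqrt(10)) = -978*sqrt(140 + 19*sqrt(10))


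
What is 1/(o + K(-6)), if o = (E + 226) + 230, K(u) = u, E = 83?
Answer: 1/533 ≈ 0.0018762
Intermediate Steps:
o = 539 (o = (83 + 226) + 230 = 309 + 230 = 539)
1/(o + K(-6)) = 1/(539 - 6) = 1/533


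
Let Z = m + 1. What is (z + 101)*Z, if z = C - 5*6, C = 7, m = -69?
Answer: -5304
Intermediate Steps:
z = -23 (z = 7 - 5*6 = 7 - 30 = -23)
Z = -68 (Z = -69 + 1 = -68)
(z + 101)*Z = (-23 + 101)*(-68) = 78*(-68) = -5304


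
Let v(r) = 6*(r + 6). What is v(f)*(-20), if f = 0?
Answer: -720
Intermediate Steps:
v(r) = 36 + 6*r (v(r) = 6*(6 + r) = 36 + 6*r)
v(f)*(-20) = (36 + 6*0)*(-20) = (36 + 0)*(-20) = 36*(-20) = -720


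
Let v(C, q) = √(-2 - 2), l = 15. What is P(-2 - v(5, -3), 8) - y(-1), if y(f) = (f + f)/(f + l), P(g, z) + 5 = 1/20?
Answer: -673/140 ≈ -4.8071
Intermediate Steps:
v(C, q) = 2*I (v(C, q) = √(-4) = 2*I)
P(g, z) = -99/20 (P(g, z) = -5 + 1/20 = -99/20)
y(f) = 2*f/(15 + f) (y(f) = (f + f)/(f + 15) = (2*f)/(15 + f) = 2*f/(15 + f))
P(-2 - v(5, -3), 8) - y(-1) = -99/20 - 2*(-1)/(15 - 1) = -99/20 - 2*(-1)/14 = -99/20 - 1*(-⅐) = -99/20 + ⅐ = -673/140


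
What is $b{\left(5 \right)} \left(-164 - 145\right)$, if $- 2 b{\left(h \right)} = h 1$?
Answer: $\frac{1545}{2} \approx 772.5$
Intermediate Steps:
$b{\left(h \right)} = - \frac{h}{2}$ ($b{\left(h \right)} = - \frac{h 1}{2} = - \frac{h}{2}$)
$b{\left(5 \right)} \left(-164 - 145\right) = \left(- \frac{1}{2}\right) 5 \left(-164 - 145\right) = \left(- \frac{5}{2}\right) \left(-309\right) = \frac{1545}{2}$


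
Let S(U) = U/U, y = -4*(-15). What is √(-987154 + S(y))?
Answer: I*√987153 ≈ 993.56*I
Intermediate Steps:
y = 60
S(U) = 1
√(-987154 + S(y)) = √(-987154 + 1) = √(-987153) = I*√987153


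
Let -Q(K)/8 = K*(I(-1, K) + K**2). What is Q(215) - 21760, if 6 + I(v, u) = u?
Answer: -79888240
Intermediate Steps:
I(v, u) = -6 + u
Q(K) = -8*K*(-6 + K + K**2) (Q(K) = -8*K*((-6 + K) + K**2) = -8*K*(-6 + K + K**2))
Q(215) - 21760 = 8*215*(6 - 1*215 - 1*215**2) - 21760 = 8*215*(6 - 215 - 1*46225) - 21760 = 8*215*(6 - 215 - 46225) - 21760 = 8*215*(-46434) - 21760 = -79866480 - 21760 = -79888240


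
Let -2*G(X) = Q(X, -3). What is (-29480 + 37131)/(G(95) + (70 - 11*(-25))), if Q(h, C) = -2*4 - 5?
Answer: 15302/703 ≈ 21.767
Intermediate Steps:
Q(h, C) = -13 (Q(h, C) = -8 - 5 = -13)
G(X) = 13/2 (G(X) = -½*(-13) = 13/2)
(-29480 + 37131)/(G(95) + (70 - 11*(-25))) = (-29480 + 37131)/(13/2 + (70 - 11*(-25))) = 7651/(13/2 + (70 + 275)) = 7651/(13/2 + 345) = 7651/(703/2) = 7651*(2/703) = 15302/703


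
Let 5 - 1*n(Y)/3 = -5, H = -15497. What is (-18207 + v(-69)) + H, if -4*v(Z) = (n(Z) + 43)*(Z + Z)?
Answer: -62371/2 ≈ -31186.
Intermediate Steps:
n(Y) = 30 (n(Y) = 15 - 3*(-5) = 15 + 15 = 30)
v(Z) = -73*Z/2 (v(Z) = -(30 + 43)*(Z + Z)/4 = -73*2*Z/4 = -73*Z/2)
(-18207 + v(-69)) + H = (-18207 - 73/2*(-69)) - 15497 = (-18207 + 5037/2) - 15497 = -31377/2 - 15497 = -62371/2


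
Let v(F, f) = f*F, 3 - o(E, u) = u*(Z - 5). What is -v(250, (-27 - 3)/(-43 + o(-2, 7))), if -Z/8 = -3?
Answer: -7500/173 ≈ -43.353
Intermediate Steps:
Z = 24 (Z = -8*(-3) = 24)
o(E, u) = 3 - 19*u (o(E, u) = 3 - u*(24 - 5) = 3 - u*19 = 3 - 19*u)
v(F, f) = F*f
-v(250, (-27 - 3)/(-43 + o(-2, 7))) = -250*(-27 - 3)/(-43 + (3 - 19*7)) = -250*(-30/(-43 + (3 - 133))) = -250*(-30/(-43 - 130)) = -250*(-30/(-173)) = -250*(-30*(-1/173)) = -250*30/173 = -1*7500/173 = -7500/173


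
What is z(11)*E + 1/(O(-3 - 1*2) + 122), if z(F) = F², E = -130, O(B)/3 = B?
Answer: -1683109/107 ≈ -15730.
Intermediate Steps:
O(B) = 3*B
z(11)*E + 1/(O(-3 - 1*2) + 122) = 11²*(-130) + 1/(3*(-3 - 1*2) + 122) = 121*(-130) + 1/(3*(-3 - 2) + 122) = -15730 + 1/(3*(-5) + 122) = -15730 + 1/(-15 + 122) = -15730 + 1/107 = -1683109/107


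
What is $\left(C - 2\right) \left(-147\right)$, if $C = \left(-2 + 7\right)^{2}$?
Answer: $-3381$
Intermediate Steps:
$C = 25$ ($C = 5^{2} = 25$)
$\left(C - 2\right) \left(-147\right) = \left(25 - 2\right) \left(-147\right) = 23 \left(-147\right) = -3381$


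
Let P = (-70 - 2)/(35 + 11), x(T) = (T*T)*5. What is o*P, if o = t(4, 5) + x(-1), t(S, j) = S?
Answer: -324/23 ≈ -14.087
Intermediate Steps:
x(T) = 5*T² (x(T) = T²*5 = 5*T²)
P = -36/23 (P = -72/46 = -72*1/46 = -36/23 ≈ -1.5652)
o = 9 (o = 4 + 5*(-1)² = 4 + 5*1 = 4 + 5 = 9)
o*P = 9*(-36/23) = -324/23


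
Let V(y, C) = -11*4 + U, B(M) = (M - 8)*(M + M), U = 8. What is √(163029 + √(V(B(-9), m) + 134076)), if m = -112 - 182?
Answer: √(163029 + 2*√33510) ≈ 404.22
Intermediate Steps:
B(M) = 2*M*(-8 + M) (B(M) = (-8 + M)*(2*M) = 2*M*(-8 + M))
m = -294
V(y, C) = -36 (V(y, C) = -11*4 + 8 = -44 + 8 = -36)
√(163029 + √(V(B(-9), m) + 134076)) = √(163029 + √(-36 + 134076)) = √(163029 + √134040) = √(163029 + 2*√33510)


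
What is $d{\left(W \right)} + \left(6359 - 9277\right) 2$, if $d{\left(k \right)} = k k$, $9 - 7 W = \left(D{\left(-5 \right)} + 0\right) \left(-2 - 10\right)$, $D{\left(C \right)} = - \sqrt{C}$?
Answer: $- \frac{286603}{49} - \frac{216 i \sqrt{5}}{49} \approx -5849.0 - 9.8569 i$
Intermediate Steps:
$W = \frac{9}{7} - \frac{12 i \sqrt{5}}{7}$ ($W = \frac{9}{7} - \frac{\left(- \sqrt{-5} + 0\right) \left(-2 - 10\right)}{7} = \frac{9}{7} - \frac{\left(- i \sqrt{5} + 0\right) \left(-12\right)}{7} = \frac{9}{7} - \frac{- i \sqrt{5} \left(-12\right)}{7} = \frac{9}{7} - \frac{12 i \sqrt{5}}{7} \approx 1.2857 - 3.8333 i$)
$d{\left(k \right)} = k^{2}$
$d{\left(W \right)} + \left(6359 - 9277\right) 2 = \left(\frac{9}{7} - \frac{12 i \sqrt{5}}{7}\right)^{2} + \left(6359 - 9277\right) 2 = \left(\frac{9}{7} - \frac{12 i \sqrt{5}}{7}\right)^{2} - 5836 = -5836 + \left(\frac{9}{7} - \frac{12 i \sqrt{5}}{7}\right)^{2}$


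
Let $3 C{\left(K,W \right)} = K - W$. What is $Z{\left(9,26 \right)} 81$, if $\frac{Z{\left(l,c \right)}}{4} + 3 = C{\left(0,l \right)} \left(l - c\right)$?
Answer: $15552$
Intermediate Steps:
$C{\left(K,W \right)} = - \frac{W}{3} + \frac{K}{3}$ ($C{\left(K,W \right)} = \frac{K - W}{3} = - \frac{W}{3} + \frac{K}{3}$)
$Z{\left(l,c \right)} = -12 - \frac{4 l \left(l - c\right)}{3}$ ($Z{\left(l,c \right)} = -12 + 4 \left(- \frac{l}{3} + \frac{1}{3} \cdot 0\right) \left(l - c\right) = -12 + 4 \left(- \frac{l}{3} + 0\right) \left(l - c\right) = -12 + 4 - \frac{l}{3} \left(l - c\right) = -12 + 4 \left(- \frac{l \left(l - c\right)}{3}\right) = -12 - \frac{4 l \left(l - c\right)}{3}$)
$Z{\left(9,26 \right)} 81 = \left(-12 - \frac{4 \cdot 9^{2}}{3} + \frac{4}{3} \cdot 26 \cdot 9\right) 81 = \left(-12 - 108 + 312\right) 81 = 192 \cdot 81 = 15552$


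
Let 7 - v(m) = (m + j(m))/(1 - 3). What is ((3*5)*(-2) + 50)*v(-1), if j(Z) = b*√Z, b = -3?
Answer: 130 - 30*I ≈ 130.0 - 30.0*I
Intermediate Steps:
j(Z) = -3*√Z
v(m) = 7 + m/2 - 3*√m/2 (v(m) = 7 - (m - 3*√m)/(1 - 3) = 7 - (m - 3*√m)/(-2) = 7 - (m - 3*√m)*(-1)/2 = 7 - (-m/2 + 3*√m/2) = 7 + (m/2 - 3*√m/2) = 7 + m/2 - 3*√m/2)
((3*5)*(-2) + 50)*v(-1) = ((3*5)*(-2) + 50)*(7 + (½)*(-1) - 3*I/2) = (15*(-2) + 50)*(7 - ½ - 3*I/2) = (-30 + 50)*(13/2 - 3*I/2) = 20*(13/2 - 3*I/2) = 130 - 30*I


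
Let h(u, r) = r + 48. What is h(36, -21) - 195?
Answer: -168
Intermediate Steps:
h(u, r) = 48 + r
h(36, -21) - 195 = (48 - 21) - 195 = 27 - 195 = -168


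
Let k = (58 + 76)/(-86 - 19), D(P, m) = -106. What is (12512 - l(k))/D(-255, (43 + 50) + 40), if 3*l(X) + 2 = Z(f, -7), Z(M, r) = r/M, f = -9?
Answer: -337835/2862 ≈ -118.04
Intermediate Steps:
k = -134/105 (k = 134/(-105) = 134*(-1/105) = -134/105 ≈ -1.2762)
l(X) = -11/27 (l(X) = -⅔ + (-7/(-9))/3 = -⅔ + (-7*(-⅑))/3 = -⅔ + (⅓)*(7/9) = -⅔ + 7/27 = -11/27)
(12512 - l(k))/D(-255, (43 + 50) + 40) = (12512 - 1*(-11/27))/(-106) = (12512 + 11/27)*(-1/106) = (337835/27)*(-1/106) = -337835/2862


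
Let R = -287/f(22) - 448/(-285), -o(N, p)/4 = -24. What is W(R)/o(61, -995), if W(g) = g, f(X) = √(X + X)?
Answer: 14/855 - 287*√11/2112 ≈ -0.43432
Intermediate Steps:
o(N, p) = 96 (o(N, p) = -4*(-24) = 96)
f(X) = √2*√X (f(X) = √(2*X) = √2*√X)
R = 448/285 - 287*√11/22 (R = -287*√11/22 - 448/(-285) = -287*√11/22 - 448*(-1/285) = -287*√11/22 + 448/285 = 448/285 - 287*√11/22 ≈ -41.695)
W(R)/o(61, -995) = (448/285 - 287*√11/22)/96 = (448/285 - 287*√11/22)*(1/96) = 14/855 - 287*√11/2112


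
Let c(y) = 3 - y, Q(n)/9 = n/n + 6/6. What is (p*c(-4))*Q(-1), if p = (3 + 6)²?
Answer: 10206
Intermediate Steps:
Q(n) = 18 (Q(n) = 9*(n/n + 6/6) = 9*(1 + 6*(⅙)) = 9*(1 + 1) = 9*2 = 18)
p = 81 (p = 9² = 81)
(p*c(-4))*Q(-1) = (81*(3 - 1*(-4)))*18 = (81*(3 + 4))*18 = (81*7)*18 = 567*18 = 10206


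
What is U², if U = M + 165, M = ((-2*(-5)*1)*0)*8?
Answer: 27225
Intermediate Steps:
M = 0 (M = ((10*1)*0)*8 = (10*0)*8 = 0*8 = 0)
U = 165 (U = 0 + 165 = 165)
U² = 165² = 27225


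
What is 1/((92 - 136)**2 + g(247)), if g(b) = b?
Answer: 1/2183 ≈ 0.00045808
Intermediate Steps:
1/((92 - 136)**2 + g(247)) = 1/((92 - 136)**2 + 247) = 1/((-44)**2 + 247) = 1/(1936 + 247) = 1/2183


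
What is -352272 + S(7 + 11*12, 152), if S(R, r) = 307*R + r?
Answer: -309447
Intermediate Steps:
S(R, r) = r + 307*R
-352272 + S(7 + 11*12, 152) = -352272 + (152 + 307*(7 + 11*12)) = -352272 + (152 + 307*(7 + 132)) = -352272 + (152 + 307*139) = -352272 + (152 + 42673) = -352272 + 42825 = -309447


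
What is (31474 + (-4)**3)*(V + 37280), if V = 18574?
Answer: 1754374140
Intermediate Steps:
(31474 + (-4)**3)*(V + 37280) = (31474 + (-4)**3)*(18574 + 37280) = (31474 - 64)*55854 = 31410*55854 = 1754374140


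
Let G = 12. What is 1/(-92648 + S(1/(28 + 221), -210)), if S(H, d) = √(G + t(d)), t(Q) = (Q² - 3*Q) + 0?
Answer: -46324/4291803581 - √44742/8583607162 ≈ -1.0818e-5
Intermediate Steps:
t(Q) = Q² - 3*Q
S(H, d) = √(12 + d*(-3 + d))
1/(-92648 + S(1/(28 + 221), -210)) = 1/(-92648 + √(12 - 210*(-3 - 210))) = 1/(-92648 + √(12 - 210*(-213))) = 1/(-92648 + √(12 + 44730)) = 1/(-92648 + √44742)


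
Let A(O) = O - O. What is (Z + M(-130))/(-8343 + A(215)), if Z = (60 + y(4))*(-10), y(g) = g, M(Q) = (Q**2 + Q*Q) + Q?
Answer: -3670/927 ≈ -3.9590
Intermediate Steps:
M(Q) = Q + 2*Q**2 (M(Q) = (Q**2 + Q**2) + Q = 2*Q**2 + Q = Q + 2*Q**2)
A(O) = 0
Z = -640 (Z = (60 + 4)*(-10) = 64*(-10) = -640)
(Z + M(-130))/(-8343 + A(215)) = (-640 - 130*(1 + 2*(-130)))/(-8343 + 0) = (-640 - 130*(1 - 260))/(-8343) = (-640 - 130*(-259))*(-1/8343) = (-640 + 33670)*(-1/8343) = 33030*(-1/8343) = -3670/927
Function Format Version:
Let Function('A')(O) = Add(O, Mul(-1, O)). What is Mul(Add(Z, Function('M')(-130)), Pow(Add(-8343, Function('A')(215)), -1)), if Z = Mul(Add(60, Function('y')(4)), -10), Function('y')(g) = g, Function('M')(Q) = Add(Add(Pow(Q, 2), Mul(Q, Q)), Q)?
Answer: Rational(-3670, 927) ≈ -3.9590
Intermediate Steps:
Function('M')(Q) = Add(Q, Mul(2, Pow(Q, 2))) (Function('M')(Q) = Add(Add(Pow(Q, 2), Pow(Q, 2)), Q) = Add(Mul(2, Pow(Q, 2)), Q) = Add(Q, Mul(2, Pow(Q, 2))))
Function('A')(O) = 0
Z = -640 (Z = Mul(Add(60, 4), -10) = Mul(64, -10) = -640)
Mul(Add(Z, Function('M')(-130)), Pow(Add(-8343, Function('A')(215)), -1)) = Mul(Add(-640, Mul(-130, Add(1, Mul(2, -130)))), Pow(Add(-8343, 0), -1)) = Mul(Add(-640, Mul(-130, Add(1, -260))), Pow(-8343, -1)) = Mul(Add(-640, Mul(-130, -259)), Rational(-1, 8343)) = Mul(Add(-640, 33670), Rational(-1, 8343)) = Mul(33030, Rational(-1, 8343)) = Rational(-3670, 927)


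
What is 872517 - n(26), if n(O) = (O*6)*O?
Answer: 868461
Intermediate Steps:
n(O) = 6*O**2 (n(O) = (6*O)*O = 6*O**2)
872517 - n(26) = 872517 - 6*26**2 = 872517 - 6*676 = 872517 - 1*4056 = 872517 - 4056 = 868461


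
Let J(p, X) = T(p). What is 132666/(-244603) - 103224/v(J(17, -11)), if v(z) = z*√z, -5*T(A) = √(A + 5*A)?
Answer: -132666/244603 - 5060*I*√5*102^(¼) ≈ -0.54237 - 35957.0*I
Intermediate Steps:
T(A) = -√6*√A/5 (T(A) = -√(A + 5*A)/5 = -√6*√A/5)
J(p, X) = -√6*√p/5
v(z) = z^(3/2)
132666/(-244603) - 103224/v(J(17, -11)) = 132666/(-244603) - 103224*5*I*√5*102^(¼)/102 = 132666*(-1/244603) - 103224*5*I*√5*102^(¼)/102 = -132666/244603 - 103224*5*I*√5*102^(¼)/102 = -132666/244603 - 5060*I*√5*102^(¼)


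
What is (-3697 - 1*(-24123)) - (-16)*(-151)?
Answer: 18010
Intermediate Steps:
(-3697 - 1*(-24123)) - (-16)*(-151) = (-3697 + 24123) - 1*2416 = 20426 - 2416 = 18010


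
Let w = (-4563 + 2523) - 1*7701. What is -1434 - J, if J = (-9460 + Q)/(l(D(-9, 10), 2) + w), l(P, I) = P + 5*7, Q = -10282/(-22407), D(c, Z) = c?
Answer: -3220317764/2244165 ≈ -1435.0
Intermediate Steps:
Q = 106/231 (Q = -10282*(-1/22407) = 106/231 ≈ 0.45887)
l(P, I) = 35 + P (l(P, I) = P + 35 = 35 + P)
w = -9741 (w = -2040 - 7701 = -9741)
J = 2185154/2244165 (J = (-9460 + 106/231)/((35 - 9) - 9741) = -2185154/(231*(26 - 9741)) = -2185154/231/(-9715) = -2185154/231*(-1/9715) = 2185154/2244165 ≈ 0.97370)
-1434 - J = -1434 - 1*2185154/2244165 = -1434 - 2185154/2244165 = -3220317764/2244165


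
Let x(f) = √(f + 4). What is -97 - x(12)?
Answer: -101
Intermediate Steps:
x(f) = √(4 + f)
-97 - x(12) = -97 - √(4 + 12) = -97 - √16 = -97 - 1*4 = -97 - 4 = -101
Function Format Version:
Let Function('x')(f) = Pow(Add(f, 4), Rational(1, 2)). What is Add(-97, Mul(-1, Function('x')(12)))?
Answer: -101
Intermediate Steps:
Function('x')(f) = Pow(Add(4, f), Rational(1, 2))
Add(-97, Mul(-1, Function('x')(12))) = Add(-97, Mul(-1, Pow(Add(4, 12), Rational(1, 2)))) = Add(-97, Mul(-1, Pow(16, Rational(1, 2)))) = Add(-97, Mul(-1, 4)) = Add(-97, -4) = -101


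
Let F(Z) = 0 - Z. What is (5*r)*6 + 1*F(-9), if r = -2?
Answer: -51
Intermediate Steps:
F(Z) = -Z
(5*r)*6 + 1*F(-9) = (5*(-2))*6 + 1*(-1*(-9)) = -10*6 + 1*9 = -60 + 9 = -51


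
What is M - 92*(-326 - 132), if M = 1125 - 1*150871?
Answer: -107610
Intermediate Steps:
M = -149746 (M = 1125 - 150871 = -149746)
M - 92*(-326 - 132) = -149746 - 92*(-326 - 132) = -149746 - 92*(-458) = -149746 + 42136 = -107610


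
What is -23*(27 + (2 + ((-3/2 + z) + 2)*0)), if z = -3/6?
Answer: -667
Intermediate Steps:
z = -1/2 (z = -3*1/6 = -1/2 ≈ -0.50000)
-23*(27 + (2 + ((-3/2 + z) + 2)*0)) = -23*(27 + (2 + ((-3/2 - 1/2) + 2)*0)) = -23*(27 + (2 + (-2 + 2)*0)) = -23*(27 + (2 + 0*0)) = -23*(27 + (2 + 0)) = -23*(27 + 2) = -23*29 = -667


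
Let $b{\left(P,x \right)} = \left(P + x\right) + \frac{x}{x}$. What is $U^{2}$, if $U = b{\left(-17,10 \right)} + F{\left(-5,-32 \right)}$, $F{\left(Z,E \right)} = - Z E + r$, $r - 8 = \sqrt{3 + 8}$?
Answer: $\left(158 - \sqrt{11}\right)^{2} \approx 23927.0$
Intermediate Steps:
$r = 8 + \sqrt{11}$ ($r = 8 + \sqrt{3 + 8} = 8 + \sqrt{11} \approx 11.317$)
$b{\left(P,x \right)} = 1 + P + x$ ($b{\left(P,x \right)} = \left(P + x\right) + 1 = 1 + P + x$)
$F{\left(Z,E \right)} = 8 + \sqrt{11} - E Z$ ($F{\left(Z,E \right)} = - Z E + \left(8 + \sqrt{11}\right) = - E Z + \left(8 + \sqrt{11}\right) = 8 + \sqrt{11} - E Z$)
$U = -158 + \sqrt{11}$ ($U = \left(1 - 17 + 10\right) + \left(8 + \sqrt{11} - \left(-32\right) \left(-5\right)\right) = -6 + \left(8 + \sqrt{11} - 160\right) = -6 - \left(152 - \sqrt{11}\right) = -158 + \sqrt{11} \approx -154.68$)
$U^{2} = \left(-158 + \sqrt{11}\right)^{2}$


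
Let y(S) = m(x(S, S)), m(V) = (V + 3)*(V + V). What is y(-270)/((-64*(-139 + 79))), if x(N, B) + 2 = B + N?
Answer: 146069/960 ≈ 152.16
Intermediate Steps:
x(N, B) = -2 + B + N (x(N, B) = -2 + (B + N) = -2 + B + N)
m(V) = 2*V*(3 + V) (m(V) = (3 + V)*(2*V) = 2*V*(3 + V))
y(S) = 2*(1 + 2*S)*(-2 + 2*S) (y(S) = 2*(-2 + S + S)*(3 + (-2 + S + S)) = 2*(-2 + 2*S)*(3 + (-2 + 2*S)) = 2*(-2 + 2*S)*(1 + 2*S) = 2*(1 + 2*S)*(-2 + 2*S))
y(-270)/((-64*(-139 + 79))) = (4*(1 + 2*(-270))*(-1 - 270))/((-64*(-139 + 79))) = (4*(1 - 540)*(-271))/((-64*(-60))) = (4*(-539)*(-271))/3840 = 584276*(1/3840) = 146069/960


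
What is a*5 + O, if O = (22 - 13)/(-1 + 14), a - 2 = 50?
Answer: 3389/13 ≈ 260.69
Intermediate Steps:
a = 52 (a = 2 + 50 = 52)
O = 9/13 ≈ 0.69231
a*5 + O = 52*5 + 9/13 = 260 + 9/13 = 3389/13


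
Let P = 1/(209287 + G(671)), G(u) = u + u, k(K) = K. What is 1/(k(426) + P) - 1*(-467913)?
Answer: 41984876818544/89727955 ≈ 4.6791e+5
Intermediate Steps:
G(u) = 2*u
P = 1/210629 (P = 1/(209287 + 2*671) = 1/(209287 + 1342) = 1/210629 ≈ 4.7477e-6)
1/(k(426) + P) - 1*(-467913) = 1/(426 + 1/210629) - 1*(-467913) = 1/(89727955/210629) + 467913 = 210629/89727955 + 467913 = 41984876818544/89727955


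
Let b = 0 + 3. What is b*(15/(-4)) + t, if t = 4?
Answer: -29/4 ≈ -7.2500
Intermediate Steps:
b = 3
b*(15/(-4)) + t = 3*(15/(-4)) + 4 = 3*(15*(-¼)) + 4 = 3*(-15/4) + 4 = -45/4 + 4 = -29/4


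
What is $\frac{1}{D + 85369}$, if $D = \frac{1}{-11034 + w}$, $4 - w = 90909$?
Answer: $\frac{101939}{8702430490} \approx 1.1714 \cdot 10^{-5}$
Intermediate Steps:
$w = -90905$ ($w = 4 - 90909 = -90905$)
$D = - \frac{1}{101939}$ ($D = \frac{1}{-11034 - 90905} = \frac{1}{-101939} = - \frac{1}{101939} \approx -9.8098 \cdot 10^{-6}$)
$\frac{1}{D + 85369} = \frac{1}{- \frac{1}{101939} + 85369} = \frac{1}{\frac{8702430490}{101939}} = \frac{101939}{8702430490}$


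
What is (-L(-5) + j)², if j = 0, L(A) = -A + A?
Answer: 0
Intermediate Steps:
L(A) = 0
(-L(-5) + j)² = (-1*0 + 0)² = (0 + 0)² = 0² = 0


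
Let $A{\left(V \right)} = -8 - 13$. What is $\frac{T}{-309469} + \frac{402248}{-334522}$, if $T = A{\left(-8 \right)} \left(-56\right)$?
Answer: $- \frac{62438342092}{51762094409} \approx -1.2063$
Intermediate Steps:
$A{\left(V \right)} = -21$ ($A{\left(V \right)} = -8 - 13 = -21$)
$T = 1176$ ($T = \left(-21\right) \left(-56\right) = 1176$)
$\frac{T}{-309469} + \frac{402248}{-334522} = \frac{1176}{-309469} + \frac{402248}{-334522} = 1176 \left(- \frac{1}{309469}\right) + 402248 \left(- \frac{1}{334522}\right) = - \frac{1176}{309469} - \frac{201124}{167261} = - \frac{62438342092}{51762094409}$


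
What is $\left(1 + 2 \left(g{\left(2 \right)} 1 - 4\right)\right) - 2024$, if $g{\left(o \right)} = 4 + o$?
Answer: $-2019$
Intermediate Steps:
$\left(1 + 2 \left(g{\left(2 \right)} 1 - 4\right)\right) - 2024 = \left(1 + 2 \left(\left(4 + 2\right) 1 - 4\right)\right) - 2024 = \left(1 + 2 \left(6 \cdot 1 - 4\right)\right) - 2024 = \left(1 + 2 \left(6 - 4\right)\right) - 2024 = \left(1 + 2 \cdot 2\right) - 2024 = \left(1 + 4\right) - 2024 = 5 - 2024 = -2019$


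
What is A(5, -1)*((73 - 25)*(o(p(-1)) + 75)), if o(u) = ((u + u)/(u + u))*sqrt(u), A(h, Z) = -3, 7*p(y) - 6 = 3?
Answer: -10800 - 432*sqrt(7)/7 ≈ -10963.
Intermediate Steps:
p(y) = 9/7 (p(y) = 6/7 + (1/7)*3 = 6/7 + 3/7 = 9/7)
o(u) = sqrt(u) (o(u) = ((2*u)/((2*u)))*sqrt(u) = ((2*u)*(1/(2*u)))*sqrt(u) = 1*sqrt(u) = sqrt(u))
A(5, -1)*((73 - 25)*(o(p(-1)) + 75)) = -3*(73 - 25)*(sqrt(9/7) + 75) = -144*(3*sqrt(7)/7 + 75) = -144*(75 + 3*sqrt(7)/7) = -3*(3600 + 144*sqrt(7)/7) = -10800 - 432*sqrt(7)/7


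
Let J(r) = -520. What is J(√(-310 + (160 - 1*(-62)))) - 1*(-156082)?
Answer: 155562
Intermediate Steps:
J(√(-310 + (160 - 1*(-62)))) - 1*(-156082) = -520 - 1*(-156082) = -520 + 156082 = 155562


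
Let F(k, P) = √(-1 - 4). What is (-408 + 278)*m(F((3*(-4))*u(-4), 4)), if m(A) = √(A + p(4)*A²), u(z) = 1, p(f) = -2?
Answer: -130*5^(¼)*√(I + 2*√5) ≈ -413.63 - 45.681*I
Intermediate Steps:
F(k, P) = I*√5 (F(k, P) = √(-5) = I*√5)
m(A) = √(A - 2*A²)
(-408 + 278)*m(F((3*(-4))*u(-4), 4)) = (-408 + 278)*√((I*√5)*(1 - 2*I*√5)) = -130*√(I*√5*(1 - 2*I*√5)) = -130*5^(¼)*√(I*(1 - 2*I*√5))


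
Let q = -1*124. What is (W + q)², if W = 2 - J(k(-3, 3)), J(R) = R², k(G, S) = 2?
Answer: 15876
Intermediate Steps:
q = -124
W = -2 (W = 2 - 1*2² = 2 - 1*4 = 2 - 4 = -2)
(W + q)² = (-2 - 124)² = (-126)² = 15876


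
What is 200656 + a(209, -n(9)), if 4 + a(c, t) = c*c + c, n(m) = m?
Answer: 244542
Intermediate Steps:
a(c, t) = -4 + c + c² (a(c, t) = -4 + (c*c + c) = -4 + (c² + c) = -4 + (c + c²) = -4 + c + c²)
200656 + a(209, -n(9)) = 200656 + (-4 + 209 + 209²) = 200656 + (-4 + 209 + 43681) = 200656 + 43886 = 244542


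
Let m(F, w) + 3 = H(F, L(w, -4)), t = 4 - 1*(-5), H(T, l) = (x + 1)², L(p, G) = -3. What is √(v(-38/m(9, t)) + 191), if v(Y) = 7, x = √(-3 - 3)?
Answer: 3*√22 ≈ 14.071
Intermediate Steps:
x = I*√6 (x = √(-6) = I*√6 ≈ 2.4495*I)
H(T, l) = (1 + I*√6)² (H(T, l) = (I*√6 + 1)² = (1 + I*√6)²)
t = 9 (t = 4 + 5 = 9)
m(F, w) = -3 + (1 + I*√6)²
√(v(-38/m(9, t)) + 191) = √(7 + 191) = √198 = 3*√22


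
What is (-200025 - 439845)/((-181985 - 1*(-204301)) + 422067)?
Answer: -639870/444383 ≈ -1.4399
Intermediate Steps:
(-200025 - 439845)/((-181985 - 1*(-204301)) + 422067) = -639870/((-181985 + 204301) + 422067) = -639870/(22316 + 422067) = -639870/444383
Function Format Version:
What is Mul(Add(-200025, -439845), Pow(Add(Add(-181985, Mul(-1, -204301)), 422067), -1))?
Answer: Rational(-639870, 444383) ≈ -1.4399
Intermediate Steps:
Mul(Add(-200025, -439845), Pow(Add(Add(-181985, Mul(-1, -204301)), 422067), -1)) = Mul(-639870, Pow(Add(Add(-181985, 204301), 422067), -1)) = Mul(-639870, Pow(Add(22316, 422067), -1)) = Mul(-639870, Pow(444383, -1)) = Mul(-639870, Rational(1, 444383)) = Rational(-639870, 444383)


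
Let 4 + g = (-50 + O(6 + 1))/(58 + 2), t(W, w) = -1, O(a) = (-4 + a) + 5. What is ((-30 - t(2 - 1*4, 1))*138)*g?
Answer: 94047/5 ≈ 18809.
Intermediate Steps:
O(a) = 1 + a
g = -47/10 (g = -4 + (-50 + (1 + (6 + 1)))/(58 + 2) = -4 + (-50 + (1 + 7))/60 = -4 + (-50 + 8)*(1/60) = -4 - 42*1/60 = -4 - 7/10 = -47/10 ≈ -4.7000)
((-30 - t(2 - 1*4, 1))*138)*g = ((-30 - 1*(-1))*138)*(-47/10) = ((-30 + 1)*138)*(-47/10) = -29*138*(-47/10) = -4002*(-47/10) = 94047/5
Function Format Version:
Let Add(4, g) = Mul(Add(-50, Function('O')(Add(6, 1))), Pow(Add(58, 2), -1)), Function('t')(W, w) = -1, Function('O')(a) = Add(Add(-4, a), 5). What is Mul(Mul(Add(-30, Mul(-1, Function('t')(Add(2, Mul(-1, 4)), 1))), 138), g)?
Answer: Rational(94047, 5) ≈ 18809.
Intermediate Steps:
Function('O')(a) = Add(1, a)
g = Rational(-47, 10) (g = Add(-4, Mul(Add(-50, Add(1, Add(6, 1))), Pow(Add(58, 2), -1))) = Add(-4, Mul(Add(-50, Add(1, 7)), Pow(60, -1))) = Add(-4, Mul(Add(-50, 8), Rational(1, 60))) = Add(-4, Mul(-42, Rational(1, 60))) = Add(-4, Rational(-7, 10)) = Rational(-47, 10) ≈ -4.7000)
Mul(Mul(Add(-30, Mul(-1, Function('t')(Add(2, Mul(-1, 4)), 1))), 138), g) = Mul(Mul(Add(-30, Mul(-1, -1)), 138), Rational(-47, 10)) = Mul(Mul(Add(-30, 1), 138), Rational(-47, 10)) = Mul(Mul(-29, 138), Rational(-47, 10)) = Mul(-4002, Rational(-47, 10)) = Rational(94047, 5)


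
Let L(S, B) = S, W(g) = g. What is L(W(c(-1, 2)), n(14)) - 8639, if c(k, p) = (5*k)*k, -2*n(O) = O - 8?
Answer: -8634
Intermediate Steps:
n(O) = 4 - O/2 (n(O) = -(O - 8)/2 = -(-8 + O)/2 = 4 - O/2)
c(k, p) = 5*k²
L(W(c(-1, 2)), n(14)) - 8639 = 5*(-1)² - 8639 = 5*1 - 8639 = 5 - 8639 = -8634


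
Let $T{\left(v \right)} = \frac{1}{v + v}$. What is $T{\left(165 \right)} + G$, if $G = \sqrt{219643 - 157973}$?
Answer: $\frac{1}{330} + \sqrt{61670} \approx 248.34$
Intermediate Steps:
$T{\left(v \right)} = \frac{1}{2 v}$
$G = \sqrt{61670} \approx 248.33$
$T{\left(165 \right)} + G = \frac{1}{2 \cdot 165} + \sqrt{61670} = \frac{1}{2} \cdot \frac{1}{165} + \sqrt{61670} = \frac{1}{330} + \sqrt{61670}$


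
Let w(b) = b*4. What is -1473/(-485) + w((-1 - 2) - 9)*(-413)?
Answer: 9616113/485 ≈ 19827.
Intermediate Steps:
w(b) = 4*b
-1473/(-485) + w((-1 - 2) - 9)*(-413) = -1473/(-485) + (4*((-1 - 2) - 9))*(-413) = -1473*(-1/485) + (4*(-3 - 9))*(-413) = 1473/485 + (4*(-12))*(-413) = 1473/485 - 48*(-413) = 1473/485 + 19824 = 9616113/485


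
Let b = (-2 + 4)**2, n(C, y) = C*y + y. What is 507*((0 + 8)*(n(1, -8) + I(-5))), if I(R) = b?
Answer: -48672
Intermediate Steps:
n(C, y) = y + C*y
b = 4 (b = 2**2 = 4)
I(R) = 4
507*((0 + 8)*(n(1, -8) + I(-5))) = 507*((0 + 8)*(-8*(1 + 1) + 4)) = 507*(8*(-8*2 + 4)) = 507*(8*(-16 + 4)) = 507*(8*(-12)) = 507*(-96) = -48672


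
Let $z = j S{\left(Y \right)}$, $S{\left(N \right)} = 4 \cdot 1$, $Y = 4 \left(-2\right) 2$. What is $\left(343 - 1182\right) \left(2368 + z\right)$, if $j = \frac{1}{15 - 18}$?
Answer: $- \frac{5956900}{3} \approx -1.9856 \cdot 10^{6}$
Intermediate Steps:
$Y = -16$ ($Y = \left(-8\right) 2 = -16$)
$S{\left(N \right)} = 4$
$j = - \frac{1}{3}$ ($j = \frac{1}{-3} = - \frac{1}{3} \approx -0.33333$)
$z = - \frac{4}{3}$ ($z = \left(- \frac{1}{3}\right) 4 = - \frac{4}{3} \approx -1.3333$)
$\left(343 - 1182\right) \left(2368 + z\right) = \left(343 - 1182\right) \left(2368 - \frac{4}{3}\right) = \left(-839\right) \frac{7100}{3} = - \frac{5956900}{3}$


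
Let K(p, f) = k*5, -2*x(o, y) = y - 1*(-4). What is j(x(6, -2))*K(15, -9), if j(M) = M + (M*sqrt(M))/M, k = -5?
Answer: 25 - 25*I ≈ 25.0 - 25.0*I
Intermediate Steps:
x(o, y) = -2 - y/2 (x(o, y) = -(y - 1*(-4))/2 = -(y + 4)/2 = -(4 + y)/2 = -2 - y/2)
K(p, f) = -25 (K(p, f) = -5*5 = -25)
j(M) = M + sqrt(M) (j(M) = M + M**(3/2)/M = M + sqrt(M))
j(x(6, -2))*K(15, -9) = ((-2 - 1/2*(-2)) + sqrt(-2 - 1/2*(-2)))*(-25) = ((-2 + 1) + sqrt(-2 + 1))*(-25) = (-1 + sqrt(-1))*(-25) = (-1 + I)*(-25) = 25 - 25*I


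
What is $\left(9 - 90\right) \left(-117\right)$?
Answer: $9477$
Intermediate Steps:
$\left(9 - 90\right) \left(-117\right) = \left(-81\right) \left(-117\right) = 9477$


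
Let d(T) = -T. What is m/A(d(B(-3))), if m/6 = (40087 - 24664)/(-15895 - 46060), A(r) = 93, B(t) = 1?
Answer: -30846/1920605 ≈ -0.016061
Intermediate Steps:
m = -92538/61955 (m = 6*((40087 - 24664)/(-15895 - 46060)) = 6*(15423/(-61955)) = 6*(15423*(-1/61955)) = 6*(-15423/61955) = -92538/61955 ≈ -1.4936)
m/A(d(B(-3))) = -92538/61955/93 = -92538/61955*1/93 = -30846/1920605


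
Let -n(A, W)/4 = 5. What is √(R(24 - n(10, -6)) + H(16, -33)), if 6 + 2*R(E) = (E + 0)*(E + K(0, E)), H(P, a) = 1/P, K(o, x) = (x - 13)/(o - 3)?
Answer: √106233/12 ≈ 27.161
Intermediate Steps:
n(A, W) = -20 (n(A, W) = -4*5 = -20)
K(o, x) = (-13 + x)/(-3 + o)
R(E) = -3 + E*(13/3 + 2*E/3)/2 (R(E) = -3 + ((E + 0)*(E + (-13 + E)/(-3 + 0)))/2 = -3 + (E*(E + (-13 + E)/(-3)))/2 = -3 + (E*(E - (-13 + E)/3))/2 = -3 + (E*(E + (13/3 - E/3)))/2 = -3 + (E*(13/3 + 2*E/3))/2 = -3 + E*(13/3 + 2*E/3)/2)
√(R(24 - n(10, -6)) + H(16, -33)) = √((-3 + (24 - 1*(-20))²/3 + 13*(24 - 1*(-20))/6) + 1/16) = √((-3 + (24 + 20)²/3 + 13*(24 + 20)/6) + 1/16) = √((-3 + (⅓)*44² + (13/6)*44) + 1/16) = √((-3 + (⅓)*1936 + 286/3) + 1/16) = √((-3 + 1936/3 + 286/3) + 1/16) = √(2213/3 + 1/16) = √(35411/48) = √106233/12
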